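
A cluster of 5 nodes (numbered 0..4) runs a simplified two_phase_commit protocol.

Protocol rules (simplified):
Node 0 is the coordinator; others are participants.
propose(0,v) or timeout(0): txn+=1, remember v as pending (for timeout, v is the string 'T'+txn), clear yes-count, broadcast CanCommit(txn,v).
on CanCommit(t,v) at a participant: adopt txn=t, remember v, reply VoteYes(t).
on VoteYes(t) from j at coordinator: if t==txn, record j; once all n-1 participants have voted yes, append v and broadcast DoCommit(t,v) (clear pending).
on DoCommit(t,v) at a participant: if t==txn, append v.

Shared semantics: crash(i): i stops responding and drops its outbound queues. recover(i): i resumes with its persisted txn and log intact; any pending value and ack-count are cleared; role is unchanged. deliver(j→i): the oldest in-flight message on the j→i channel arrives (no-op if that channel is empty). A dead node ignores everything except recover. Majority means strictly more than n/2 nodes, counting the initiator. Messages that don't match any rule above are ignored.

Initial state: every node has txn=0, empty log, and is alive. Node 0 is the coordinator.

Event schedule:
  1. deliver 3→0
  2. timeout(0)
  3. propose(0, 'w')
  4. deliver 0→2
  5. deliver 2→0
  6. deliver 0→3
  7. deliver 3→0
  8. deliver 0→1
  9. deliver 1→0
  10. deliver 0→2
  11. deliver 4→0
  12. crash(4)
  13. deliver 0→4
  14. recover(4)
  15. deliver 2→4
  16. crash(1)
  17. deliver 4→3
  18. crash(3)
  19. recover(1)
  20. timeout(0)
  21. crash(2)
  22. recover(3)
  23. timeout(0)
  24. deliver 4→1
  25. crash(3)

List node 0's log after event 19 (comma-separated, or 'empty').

empty

[1] deliver 3→0 → ∅
[2] timeout(0) → N0(coor t1 [-])
[3] propose(0,'w') → N0(coor t2 [-])
[4] deliver 0→2 → N2(part t1 [-])
[5] deliver 2→0 → ∅
[6] deliver 0→3 → N3(part t1 [-])
[7] deliver 3→0 → ∅
[8] deliver 0→1 → N1(part t1 [-])
[9] deliver 1→0 → ∅
[10] deliver 0→2 → N2(part t2 [-])
[11] deliver 4→0 → ∅
[12] crash(4) → N4(✗part t0 [-])
[13] deliver 0→4 → ∅
[14] recover(4) → N4(part t0 [-])
[15] deliver 2→4 → ∅
[16] crash(1) → N1(✗part t1 [-])
[17] deliver 4→3 → ∅
[18] crash(3) → N3(✗part t1 [-])
[19] recover(1) → N1(part t1 [-])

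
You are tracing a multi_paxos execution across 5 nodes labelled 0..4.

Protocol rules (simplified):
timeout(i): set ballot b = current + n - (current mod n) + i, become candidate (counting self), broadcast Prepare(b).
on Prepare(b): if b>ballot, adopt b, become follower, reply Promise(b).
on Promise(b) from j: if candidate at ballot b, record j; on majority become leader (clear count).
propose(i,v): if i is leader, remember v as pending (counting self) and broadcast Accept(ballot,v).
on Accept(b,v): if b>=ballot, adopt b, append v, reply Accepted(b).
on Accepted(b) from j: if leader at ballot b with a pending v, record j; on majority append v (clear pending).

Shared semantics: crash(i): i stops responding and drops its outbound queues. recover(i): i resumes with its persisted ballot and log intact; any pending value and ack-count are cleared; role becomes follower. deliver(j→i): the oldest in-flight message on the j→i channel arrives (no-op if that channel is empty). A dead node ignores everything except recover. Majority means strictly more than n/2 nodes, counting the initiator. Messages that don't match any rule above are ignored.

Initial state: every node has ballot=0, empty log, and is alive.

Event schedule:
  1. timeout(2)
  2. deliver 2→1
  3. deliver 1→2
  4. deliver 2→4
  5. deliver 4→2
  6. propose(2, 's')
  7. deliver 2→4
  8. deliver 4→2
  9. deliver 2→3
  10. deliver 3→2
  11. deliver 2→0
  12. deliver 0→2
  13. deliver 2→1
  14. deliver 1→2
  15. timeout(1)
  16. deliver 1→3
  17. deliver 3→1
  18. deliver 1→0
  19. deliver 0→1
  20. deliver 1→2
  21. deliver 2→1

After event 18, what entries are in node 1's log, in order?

s

after 1 — timeout(2): n2:cand/b7/[-]
after 2 — deliver 2→1: n1:foll/b7/[-]
after 3 — deliver 1→2: ·
after 4 — deliver 2→4: n4:foll/b7/[-]
after 5 — deliver 4→2: n2:lead/b7/[-]
after 6 — propose(2,'s'): ·
after 7 — deliver 2→4: n4:foll/b7/[s]
after 8 — deliver 4→2: ·
after 9 — deliver 2→3: n3:foll/b7/[-]
after 10 — deliver 3→2: ·
after 11 — deliver 2→0: n0:foll/b7/[-]
after 12 — deliver 0→2: ·
after 13 — deliver 2→1: n1:foll/b7/[s]
after 14 — deliver 1→2: n2:lead/b7/[s]
after 15 — timeout(1): n1:cand/b11/[s]
after 16 — deliver 1→3: n3:foll/b11/[-]
after 17 — deliver 3→1: ·
after 18 — deliver 1→0: n0:foll/b11/[-]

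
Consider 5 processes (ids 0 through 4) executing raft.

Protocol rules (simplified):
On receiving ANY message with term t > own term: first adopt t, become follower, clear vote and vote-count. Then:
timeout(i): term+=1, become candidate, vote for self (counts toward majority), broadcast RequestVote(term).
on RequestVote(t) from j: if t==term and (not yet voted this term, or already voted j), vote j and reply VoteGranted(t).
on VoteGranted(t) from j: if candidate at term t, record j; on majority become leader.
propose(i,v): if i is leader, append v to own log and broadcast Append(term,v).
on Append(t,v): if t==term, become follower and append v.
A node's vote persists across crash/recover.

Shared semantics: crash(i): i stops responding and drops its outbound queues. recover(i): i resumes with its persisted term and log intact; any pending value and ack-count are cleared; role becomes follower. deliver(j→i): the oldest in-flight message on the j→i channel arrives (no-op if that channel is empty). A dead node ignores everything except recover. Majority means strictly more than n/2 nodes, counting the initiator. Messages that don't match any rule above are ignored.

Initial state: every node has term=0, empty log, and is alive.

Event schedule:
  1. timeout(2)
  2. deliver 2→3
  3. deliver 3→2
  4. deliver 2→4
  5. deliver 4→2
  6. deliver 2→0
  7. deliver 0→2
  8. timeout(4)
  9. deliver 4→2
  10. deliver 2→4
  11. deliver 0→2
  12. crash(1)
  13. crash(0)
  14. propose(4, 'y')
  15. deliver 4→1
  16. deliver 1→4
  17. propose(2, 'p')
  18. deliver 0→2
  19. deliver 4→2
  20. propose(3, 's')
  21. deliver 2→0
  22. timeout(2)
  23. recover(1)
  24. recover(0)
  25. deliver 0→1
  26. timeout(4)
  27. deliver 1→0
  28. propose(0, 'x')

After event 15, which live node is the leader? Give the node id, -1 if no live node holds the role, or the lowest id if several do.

after 1 — timeout(2): n2:cand/t1/[-]
after 2 — deliver 2→3: n3:foll/t1/[-]
after 3 — deliver 3→2: ·
after 4 — deliver 2→4: n4:foll/t1/[-]
after 5 — deliver 4→2: n2:lead/t1/[-]
after 6 — deliver 2→0: n0:foll/t1/[-]
after 7 — deliver 0→2: ·
after 8 — timeout(4): n4:cand/t2/[-]
after 9 — deliver 4→2: n2:foll/t2/[-]
after 10 — deliver 2→4: ·
after 11 — deliver 0→2: ·
after 12 — crash(1): n1:✗foll/t0/[-]
after 13 — crash(0): n0:✗foll/t1/[-]
after 14 — propose(4,'y'): ·
after 15 — deliver 4→1: ·

-1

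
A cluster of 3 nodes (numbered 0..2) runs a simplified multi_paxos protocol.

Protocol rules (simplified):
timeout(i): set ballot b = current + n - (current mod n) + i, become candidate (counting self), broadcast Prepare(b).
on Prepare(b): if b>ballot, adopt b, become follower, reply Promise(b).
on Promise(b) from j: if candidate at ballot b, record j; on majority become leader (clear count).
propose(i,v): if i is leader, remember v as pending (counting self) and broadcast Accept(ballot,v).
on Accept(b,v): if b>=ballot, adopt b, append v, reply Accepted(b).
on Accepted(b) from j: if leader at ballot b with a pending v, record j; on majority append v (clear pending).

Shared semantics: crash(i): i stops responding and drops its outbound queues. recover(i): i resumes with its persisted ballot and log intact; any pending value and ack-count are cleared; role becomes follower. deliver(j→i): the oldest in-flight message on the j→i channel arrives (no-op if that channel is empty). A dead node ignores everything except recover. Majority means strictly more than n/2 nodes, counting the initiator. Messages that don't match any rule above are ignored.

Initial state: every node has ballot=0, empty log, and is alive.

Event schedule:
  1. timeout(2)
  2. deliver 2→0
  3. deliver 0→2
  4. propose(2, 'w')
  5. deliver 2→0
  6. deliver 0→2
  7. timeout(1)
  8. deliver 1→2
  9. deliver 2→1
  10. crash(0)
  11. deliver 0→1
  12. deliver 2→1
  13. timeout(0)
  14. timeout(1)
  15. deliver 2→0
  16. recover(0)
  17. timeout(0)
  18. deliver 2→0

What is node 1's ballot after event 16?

7

step 1 timeout(2): 2={cand,b=5,log=-}
step 2 deliver 2→0: 0={foll,b=5,log=-}
step 3 deliver 0→2: 2={lead,b=5,log=-}
step 4 propose(2,'w'): —
step 5 deliver 2→0: 0={foll,b=5,log=w}
step 6 deliver 0→2: 2={lead,b=5,log=w}
step 7 timeout(1): 1={cand,b=4,log=-}
step 8 deliver 1→2: —
step 9 deliver 2→1: 1={foll,b=5,log=-}
step 10 crash(0): 0={✗foll,b=5,log=w}
step 11 deliver 0→1: —
step 12 deliver 2→1: 1={foll,b=5,log=w}
step 13 timeout(0): —
step 14 timeout(1): 1={cand,b=7,log=w}
step 15 deliver 2→0: —
step 16 recover(0): 0={foll,b=5,log=w}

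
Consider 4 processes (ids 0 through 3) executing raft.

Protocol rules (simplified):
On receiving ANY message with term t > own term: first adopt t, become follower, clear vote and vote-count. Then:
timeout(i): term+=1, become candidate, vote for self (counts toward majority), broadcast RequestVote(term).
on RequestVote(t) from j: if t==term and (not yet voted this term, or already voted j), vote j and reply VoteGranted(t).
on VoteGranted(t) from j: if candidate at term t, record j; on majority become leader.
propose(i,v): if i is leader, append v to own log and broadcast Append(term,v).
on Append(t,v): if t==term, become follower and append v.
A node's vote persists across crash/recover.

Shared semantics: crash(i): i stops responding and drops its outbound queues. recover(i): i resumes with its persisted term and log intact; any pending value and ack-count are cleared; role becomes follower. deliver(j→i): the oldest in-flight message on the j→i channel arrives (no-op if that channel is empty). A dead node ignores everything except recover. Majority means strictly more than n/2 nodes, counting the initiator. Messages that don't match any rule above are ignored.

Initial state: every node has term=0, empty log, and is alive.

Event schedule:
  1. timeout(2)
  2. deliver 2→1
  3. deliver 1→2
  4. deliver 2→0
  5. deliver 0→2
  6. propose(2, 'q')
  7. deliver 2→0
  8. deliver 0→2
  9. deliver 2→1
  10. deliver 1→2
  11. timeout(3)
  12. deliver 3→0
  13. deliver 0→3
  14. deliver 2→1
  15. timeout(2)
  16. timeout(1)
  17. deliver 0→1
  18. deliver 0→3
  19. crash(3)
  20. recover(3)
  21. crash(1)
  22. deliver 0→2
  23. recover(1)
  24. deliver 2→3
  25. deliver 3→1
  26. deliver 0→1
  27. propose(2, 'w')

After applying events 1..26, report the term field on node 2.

2

e1 timeout(2): 2[cand,t=1,-]
e2 deliver 2→1: 1[foll,t=1,-]
e3 deliver 1→2: ·
e4 deliver 2→0: 0[foll,t=1,-]
e5 deliver 0→2: 2[lead,t=1,-]
e6 propose(2,'q'): 2[lead,t=1,q]
e7 deliver 2→0: 0[foll,t=1,q]
e8 deliver 0→2: ·
e9 deliver 2→1: 1[foll,t=1,q]
e10 deliver 1→2: ·
e11 timeout(3): 3[cand,t=1,-]
e12 deliver 3→0: ·
e13 deliver 0→3: ·
e14 deliver 2→1: ·
e15 timeout(2): 2[cand,t=2,q]
e16 timeout(1): 1[cand,t=2,q]
e17 deliver 0→1: ·
e18 deliver 0→3: ·
e19 crash(3): 3[✗cand,t=1,-]
e20 recover(3): 3[foll,t=1,-]
e21 crash(1): 1[✗cand,t=2,q]
e22 deliver 0→2: ·
e23 recover(1): 1[foll,t=2,q]
e24 deliver 2→3: ·
e25 deliver 3→1: ·
e26 deliver 0→1: ·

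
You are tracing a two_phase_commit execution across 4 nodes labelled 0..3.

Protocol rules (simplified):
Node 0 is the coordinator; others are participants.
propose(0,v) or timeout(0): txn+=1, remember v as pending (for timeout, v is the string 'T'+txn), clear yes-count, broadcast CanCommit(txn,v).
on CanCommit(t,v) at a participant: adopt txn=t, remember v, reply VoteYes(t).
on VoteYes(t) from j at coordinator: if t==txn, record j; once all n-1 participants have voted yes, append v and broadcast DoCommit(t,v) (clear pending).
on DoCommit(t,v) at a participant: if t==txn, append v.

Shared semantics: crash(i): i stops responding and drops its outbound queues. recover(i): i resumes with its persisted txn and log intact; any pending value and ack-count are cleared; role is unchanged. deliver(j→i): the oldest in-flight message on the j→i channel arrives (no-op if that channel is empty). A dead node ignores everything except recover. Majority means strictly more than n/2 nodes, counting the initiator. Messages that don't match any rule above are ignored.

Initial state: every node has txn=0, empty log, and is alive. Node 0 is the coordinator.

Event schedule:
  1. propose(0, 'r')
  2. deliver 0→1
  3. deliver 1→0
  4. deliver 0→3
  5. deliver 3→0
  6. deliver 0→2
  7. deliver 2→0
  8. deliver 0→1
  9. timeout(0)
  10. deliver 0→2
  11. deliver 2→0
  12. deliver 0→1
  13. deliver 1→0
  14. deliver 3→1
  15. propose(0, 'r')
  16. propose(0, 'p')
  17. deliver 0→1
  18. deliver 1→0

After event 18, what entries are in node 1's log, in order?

[1] propose(0,'r') → N0(coor t1 [-])
[2] deliver 0→1 → N1(part t1 [-])
[3] deliver 1→0 → ∅
[4] deliver 0→3 → N3(part t1 [-])
[5] deliver 3→0 → ∅
[6] deliver 0→2 → N2(part t1 [-])
[7] deliver 2→0 → N0(coor t1 [r])
[8] deliver 0→1 → N1(part t1 [r])
[9] timeout(0) → N0(coor t2 [r])
[10] deliver 0→2 → N2(part t1 [r])
[11] deliver 2→0 → ∅
[12] deliver 0→1 → N1(part t2 [r])
[13] deliver 1→0 → ∅
[14] deliver 3→1 → ∅
[15] propose(0,'r') → N0(coor t3 [r])
[16] propose(0,'p') → N0(coor t4 [r])
[17] deliver 0→1 → N1(part t3 [r])
[18] deliver 1→0 → ∅

r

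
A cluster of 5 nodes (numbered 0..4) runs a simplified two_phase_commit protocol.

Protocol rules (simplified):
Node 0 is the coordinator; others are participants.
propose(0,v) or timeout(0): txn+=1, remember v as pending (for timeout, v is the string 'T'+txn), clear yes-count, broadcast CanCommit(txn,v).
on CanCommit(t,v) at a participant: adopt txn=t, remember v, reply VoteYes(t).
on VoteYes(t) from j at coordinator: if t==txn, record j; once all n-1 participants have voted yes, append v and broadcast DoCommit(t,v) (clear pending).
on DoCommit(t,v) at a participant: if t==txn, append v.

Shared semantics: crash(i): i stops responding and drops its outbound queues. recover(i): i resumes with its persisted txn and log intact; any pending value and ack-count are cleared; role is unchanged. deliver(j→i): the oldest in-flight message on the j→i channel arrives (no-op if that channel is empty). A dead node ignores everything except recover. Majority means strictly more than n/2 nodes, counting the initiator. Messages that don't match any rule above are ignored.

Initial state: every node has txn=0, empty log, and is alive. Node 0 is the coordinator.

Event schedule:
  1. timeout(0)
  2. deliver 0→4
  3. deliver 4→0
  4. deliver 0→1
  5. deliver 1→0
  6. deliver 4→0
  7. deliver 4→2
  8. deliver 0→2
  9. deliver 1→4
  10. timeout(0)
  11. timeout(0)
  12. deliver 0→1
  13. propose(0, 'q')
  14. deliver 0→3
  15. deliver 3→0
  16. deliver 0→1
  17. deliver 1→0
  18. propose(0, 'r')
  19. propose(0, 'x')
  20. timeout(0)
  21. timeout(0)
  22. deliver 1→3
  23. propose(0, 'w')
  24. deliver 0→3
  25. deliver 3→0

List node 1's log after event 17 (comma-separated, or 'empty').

after 1 — timeout(0): n0:coor/t1/[-]
after 2 — deliver 0→4: n4:part/t1/[-]
after 3 — deliver 4→0: ·
after 4 — deliver 0→1: n1:part/t1/[-]
after 5 — deliver 1→0: ·
after 6 — deliver 4→0: ·
after 7 — deliver 4→2: ·
after 8 — deliver 0→2: n2:part/t1/[-]
after 9 — deliver 1→4: ·
after 10 — timeout(0): n0:coor/t2/[-]
after 11 — timeout(0): n0:coor/t3/[-]
after 12 — deliver 0→1: n1:part/t2/[-]
after 13 — propose(0,'q'): n0:coor/t4/[-]
after 14 — deliver 0→3: n3:part/t1/[-]
after 15 — deliver 3→0: ·
after 16 — deliver 0→1: n1:part/t3/[-]
after 17 — deliver 1→0: ·

empty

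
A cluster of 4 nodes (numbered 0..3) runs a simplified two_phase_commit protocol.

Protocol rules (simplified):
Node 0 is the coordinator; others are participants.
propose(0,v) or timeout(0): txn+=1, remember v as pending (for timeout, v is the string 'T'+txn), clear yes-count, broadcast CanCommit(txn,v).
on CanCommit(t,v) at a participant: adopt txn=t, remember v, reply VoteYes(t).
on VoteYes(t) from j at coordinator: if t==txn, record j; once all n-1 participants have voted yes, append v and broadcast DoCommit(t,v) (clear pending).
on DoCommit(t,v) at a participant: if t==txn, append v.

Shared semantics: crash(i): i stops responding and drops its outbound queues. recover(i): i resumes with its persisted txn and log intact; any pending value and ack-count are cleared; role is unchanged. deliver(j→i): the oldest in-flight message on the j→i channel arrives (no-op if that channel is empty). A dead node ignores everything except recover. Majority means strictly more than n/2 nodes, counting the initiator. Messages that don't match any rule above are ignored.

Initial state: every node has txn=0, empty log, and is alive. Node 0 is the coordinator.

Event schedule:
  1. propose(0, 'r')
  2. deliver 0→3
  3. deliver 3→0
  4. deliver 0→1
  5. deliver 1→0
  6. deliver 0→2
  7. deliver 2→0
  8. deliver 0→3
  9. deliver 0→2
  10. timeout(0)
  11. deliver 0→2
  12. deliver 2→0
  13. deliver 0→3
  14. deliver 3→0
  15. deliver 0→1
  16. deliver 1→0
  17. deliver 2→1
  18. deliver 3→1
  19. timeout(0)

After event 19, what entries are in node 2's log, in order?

[1] propose(0,'r') → N0(coor t1 [-])
[2] deliver 0→3 → N3(part t1 [-])
[3] deliver 3→0 → ∅
[4] deliver 0→1 → N1(part t1 [-])
[5] deliver 1→0 → ∅
[6] deliver 0→2 → N2(part t1 [-])
[7] deliver 2→0 → N0(coor t1 [r])
[8] deliver 0→3 → N3(part t1 [r])
[9] deliver 0→2 → N2(part t1 [r])
[10] timeout(0) → N0(coor t2 [r])
[11] deliver 0→2 → N2(part t2 [r])
[12] deliver 2→0 → ∅
[13] deliver 0→3 → N3(part t2 [r])
[14] deliver 3→0 → ∅
[15] deliver 0→1 → N1(part t1 [r])
[16] deliver 1→0 → ∅
[17] deliver 2→1 → ∅
[18] deliver 3→1 → ∅
[19] timeout(0) → N0(coor t3 [r])

r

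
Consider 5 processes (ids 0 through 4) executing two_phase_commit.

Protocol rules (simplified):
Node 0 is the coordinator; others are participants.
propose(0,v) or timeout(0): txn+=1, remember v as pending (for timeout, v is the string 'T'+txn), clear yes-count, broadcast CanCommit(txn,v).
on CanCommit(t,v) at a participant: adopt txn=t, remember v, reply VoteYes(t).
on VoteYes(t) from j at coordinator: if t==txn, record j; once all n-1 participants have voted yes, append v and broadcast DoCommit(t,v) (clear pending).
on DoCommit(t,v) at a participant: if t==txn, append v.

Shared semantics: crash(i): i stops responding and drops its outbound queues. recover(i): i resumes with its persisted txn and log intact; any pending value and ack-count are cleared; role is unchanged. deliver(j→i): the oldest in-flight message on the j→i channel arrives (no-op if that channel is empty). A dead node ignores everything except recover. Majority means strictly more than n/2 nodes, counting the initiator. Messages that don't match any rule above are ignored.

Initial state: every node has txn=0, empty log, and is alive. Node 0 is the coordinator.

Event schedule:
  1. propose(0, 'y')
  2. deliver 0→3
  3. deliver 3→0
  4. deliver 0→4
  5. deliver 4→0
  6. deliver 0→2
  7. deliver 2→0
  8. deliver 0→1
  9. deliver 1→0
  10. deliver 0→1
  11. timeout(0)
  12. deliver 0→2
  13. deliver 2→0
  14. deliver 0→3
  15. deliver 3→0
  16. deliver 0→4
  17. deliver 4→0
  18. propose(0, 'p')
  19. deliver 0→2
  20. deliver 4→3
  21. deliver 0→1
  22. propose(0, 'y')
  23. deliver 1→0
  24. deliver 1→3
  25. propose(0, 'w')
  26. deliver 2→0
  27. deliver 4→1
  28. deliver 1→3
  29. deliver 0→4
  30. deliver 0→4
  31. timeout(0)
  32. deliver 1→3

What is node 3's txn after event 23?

1

[1] propose(0,'y') → N0(coor t1 [-])
[2] deliver 0→3 → N3(part t1 [-])
[3] deliver 3→0 → ∅
[4] deliver 0→4 → N4(part t1 [-])
[5] deliver 4→0 → ∅
[6] deliver 0→2 → N2(part t1 [-])
[7] deliver 2→0 → ∅
[8] deliver 0→1 → N1(part t1 [-])
[9] deliver 1→0 → N0(coor t1 [y])
[10] deliver 0→1 → N1(part t1 [y])
[11] timeout(0) → N0(coor t2 [y])
[12] deliver 0→2 → N2(part t1 [y])
[13] deliver 2→0 → ∅
[14] deliver 0→3 → N3(part t1 [y])
[15] deliver 3→0 → ∅
[16] deliver 0→4 → N4(part t1 [y])
[17] deliver 4→0 → ∅
[18] propose(0,'p') → N0(coor t3 [y])
[19] deliver 0→2 → N2(part t2 [y])
[20] deliver 4→3 → ∅
[21] deliver 0→1 → N1(part t2 [y])
[22] propose(0,'y') → N0(coor t4 [y])
[23] deliver 1→0 → ∅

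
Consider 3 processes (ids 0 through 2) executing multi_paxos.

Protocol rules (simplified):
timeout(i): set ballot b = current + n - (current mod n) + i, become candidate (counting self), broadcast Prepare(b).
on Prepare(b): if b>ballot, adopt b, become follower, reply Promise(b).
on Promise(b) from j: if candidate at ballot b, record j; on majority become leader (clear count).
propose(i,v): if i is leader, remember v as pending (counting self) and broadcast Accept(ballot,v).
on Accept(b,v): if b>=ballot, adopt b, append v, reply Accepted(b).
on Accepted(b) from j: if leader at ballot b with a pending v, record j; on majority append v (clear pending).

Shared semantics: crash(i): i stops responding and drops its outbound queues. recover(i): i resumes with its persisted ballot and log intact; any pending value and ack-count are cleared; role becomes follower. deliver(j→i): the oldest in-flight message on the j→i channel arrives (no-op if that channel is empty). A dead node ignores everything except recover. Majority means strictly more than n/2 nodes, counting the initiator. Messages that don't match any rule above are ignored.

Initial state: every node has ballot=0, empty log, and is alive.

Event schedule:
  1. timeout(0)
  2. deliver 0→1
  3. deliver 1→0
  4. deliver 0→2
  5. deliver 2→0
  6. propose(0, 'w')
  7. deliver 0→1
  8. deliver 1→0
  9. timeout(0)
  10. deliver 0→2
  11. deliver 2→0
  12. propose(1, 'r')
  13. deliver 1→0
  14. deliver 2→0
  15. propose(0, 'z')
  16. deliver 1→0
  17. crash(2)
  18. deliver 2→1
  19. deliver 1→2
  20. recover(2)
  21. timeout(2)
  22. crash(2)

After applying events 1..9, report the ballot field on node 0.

6

[1] timeout(0) → N0(cand b3 [-])
[2] deliver 0→1 → N1(foll b3 [-])
[3] deliver 1→0 → N0(lead b3 [-])
[4] deliver 0→2 → N2(foll b3 [-])
[5] deliver 2→0 → ∅
[6] propose(0,'w') → ∅
[7] deliver 0→1 → N1(foll b3 [w])
[8] deliver 1→0 → N0(lead b3 [w])
[9] timeout(0) → N0(cand b6 [w])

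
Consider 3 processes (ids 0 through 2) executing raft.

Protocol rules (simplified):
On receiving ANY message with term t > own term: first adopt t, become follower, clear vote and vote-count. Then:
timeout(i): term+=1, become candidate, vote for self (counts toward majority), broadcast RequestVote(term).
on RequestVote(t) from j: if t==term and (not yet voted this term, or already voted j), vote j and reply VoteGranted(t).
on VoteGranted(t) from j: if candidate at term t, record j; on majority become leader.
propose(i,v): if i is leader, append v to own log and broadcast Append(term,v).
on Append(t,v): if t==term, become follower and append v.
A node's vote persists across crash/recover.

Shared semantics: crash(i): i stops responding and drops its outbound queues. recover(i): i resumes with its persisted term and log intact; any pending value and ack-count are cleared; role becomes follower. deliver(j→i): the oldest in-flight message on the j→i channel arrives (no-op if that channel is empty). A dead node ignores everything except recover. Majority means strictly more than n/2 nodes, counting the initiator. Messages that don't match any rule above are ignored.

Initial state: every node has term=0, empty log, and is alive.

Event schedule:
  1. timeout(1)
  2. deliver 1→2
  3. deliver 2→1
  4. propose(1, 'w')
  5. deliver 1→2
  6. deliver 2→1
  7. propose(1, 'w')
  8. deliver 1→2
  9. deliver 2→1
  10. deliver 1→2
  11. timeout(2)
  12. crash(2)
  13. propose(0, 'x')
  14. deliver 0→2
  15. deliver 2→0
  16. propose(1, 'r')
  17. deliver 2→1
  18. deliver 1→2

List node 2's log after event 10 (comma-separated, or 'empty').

[1] timeout(1) → N1(cand t1 [-])
[2] deliver 1→2 → N2(foll t1 [-])
[3] deliver 2→1 → N1(lead t1 [-])
[4] propose(1,'w') → N1(lead t1 [w])
[5] deliver 1→2 → N2(foll t1 [w])
[6] deliver 2→1 → ∅
[7] propose(1,'w') → N1(lead t1 [w,w])
[8] deliver 1→2 → N2(foll t1 [w,w])
[9] deliver 2→1 → ∅
[10] deliver 1→2 → ∅

w,w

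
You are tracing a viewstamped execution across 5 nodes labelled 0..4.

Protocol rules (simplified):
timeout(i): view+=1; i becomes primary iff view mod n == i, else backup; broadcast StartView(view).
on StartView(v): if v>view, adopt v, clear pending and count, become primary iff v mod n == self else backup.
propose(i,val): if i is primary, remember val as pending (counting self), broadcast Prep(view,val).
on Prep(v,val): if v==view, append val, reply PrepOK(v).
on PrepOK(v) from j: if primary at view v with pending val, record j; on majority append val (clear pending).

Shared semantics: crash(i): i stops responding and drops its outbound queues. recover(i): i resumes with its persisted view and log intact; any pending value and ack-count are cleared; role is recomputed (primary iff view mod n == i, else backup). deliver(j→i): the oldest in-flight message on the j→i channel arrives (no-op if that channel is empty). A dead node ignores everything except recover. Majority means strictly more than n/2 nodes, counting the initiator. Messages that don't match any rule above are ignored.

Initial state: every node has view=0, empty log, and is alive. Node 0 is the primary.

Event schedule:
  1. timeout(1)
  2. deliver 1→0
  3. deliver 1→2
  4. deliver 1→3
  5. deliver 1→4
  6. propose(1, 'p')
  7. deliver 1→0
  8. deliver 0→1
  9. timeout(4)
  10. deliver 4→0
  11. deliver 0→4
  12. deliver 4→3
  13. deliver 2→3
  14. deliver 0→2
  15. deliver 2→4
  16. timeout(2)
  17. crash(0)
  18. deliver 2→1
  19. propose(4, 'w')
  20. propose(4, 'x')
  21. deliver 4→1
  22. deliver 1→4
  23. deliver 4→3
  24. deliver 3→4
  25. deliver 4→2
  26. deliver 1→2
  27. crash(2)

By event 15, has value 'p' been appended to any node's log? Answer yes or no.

1. timeout(1):  <1:prim v1 ->
2. deliver 1→0:  <0:back v1 ->
3. deliver 1→2:  <2:back v1 ->
4. deliver 1→3:  <3:back v1 ->
5. deliver 1→4:  <4:back v1 ->
6. propose(1,'p'):  nop
7. deliver 1→0:  <0:back v1 p>
8. deliver 0→1:  nop
9. timeout(4):  <4:back v2 ->
10. deliver 4→0:  <0:back v2 p>
11. deliver 0→4:  nop
12. deliver 4→3:  <3:back v2 ->
13. deliver 2→3:  nop
14. deliver 0→2:  nop
15. deliver 2→4:  nop

yes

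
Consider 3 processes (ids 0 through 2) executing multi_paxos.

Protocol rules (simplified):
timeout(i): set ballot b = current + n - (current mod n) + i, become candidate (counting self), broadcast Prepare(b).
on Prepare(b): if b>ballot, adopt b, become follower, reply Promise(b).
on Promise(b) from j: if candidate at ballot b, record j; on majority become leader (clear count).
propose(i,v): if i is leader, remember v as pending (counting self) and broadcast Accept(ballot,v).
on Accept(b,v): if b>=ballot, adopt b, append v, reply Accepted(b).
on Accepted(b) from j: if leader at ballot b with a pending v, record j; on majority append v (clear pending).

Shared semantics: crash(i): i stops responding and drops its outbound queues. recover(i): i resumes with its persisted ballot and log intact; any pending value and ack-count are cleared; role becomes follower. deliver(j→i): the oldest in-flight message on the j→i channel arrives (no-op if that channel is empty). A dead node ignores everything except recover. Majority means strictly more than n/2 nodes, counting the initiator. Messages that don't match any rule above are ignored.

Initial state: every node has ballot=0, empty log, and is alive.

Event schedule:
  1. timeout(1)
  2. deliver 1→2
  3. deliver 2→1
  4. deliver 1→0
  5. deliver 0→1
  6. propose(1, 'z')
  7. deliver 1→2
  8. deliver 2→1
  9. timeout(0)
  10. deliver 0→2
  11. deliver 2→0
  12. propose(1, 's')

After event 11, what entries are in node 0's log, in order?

[1] timeout(1) → N1(cand b4 [-])
[2] deliver 1→2 → N2(foll b4 [-])
[3] deliver 2→1 → N1(lead b4 [-])
[4] deliver 1→0 → N0(foll b4 [-])
[5] deliver 0→1 → ∅
[6] propose(1,'z') → ∅
[7] deliver 1→2 → N2(foll b4 [z])
[8] deliver 2→1 → N1(lead b4 [z])
[9] timeout(0) → N0(cand b6 [-])
[10] deliver 0→2 → N2(foll b6 [z])
[11] deliver 2→0 → N0(lead b6 [-])

empty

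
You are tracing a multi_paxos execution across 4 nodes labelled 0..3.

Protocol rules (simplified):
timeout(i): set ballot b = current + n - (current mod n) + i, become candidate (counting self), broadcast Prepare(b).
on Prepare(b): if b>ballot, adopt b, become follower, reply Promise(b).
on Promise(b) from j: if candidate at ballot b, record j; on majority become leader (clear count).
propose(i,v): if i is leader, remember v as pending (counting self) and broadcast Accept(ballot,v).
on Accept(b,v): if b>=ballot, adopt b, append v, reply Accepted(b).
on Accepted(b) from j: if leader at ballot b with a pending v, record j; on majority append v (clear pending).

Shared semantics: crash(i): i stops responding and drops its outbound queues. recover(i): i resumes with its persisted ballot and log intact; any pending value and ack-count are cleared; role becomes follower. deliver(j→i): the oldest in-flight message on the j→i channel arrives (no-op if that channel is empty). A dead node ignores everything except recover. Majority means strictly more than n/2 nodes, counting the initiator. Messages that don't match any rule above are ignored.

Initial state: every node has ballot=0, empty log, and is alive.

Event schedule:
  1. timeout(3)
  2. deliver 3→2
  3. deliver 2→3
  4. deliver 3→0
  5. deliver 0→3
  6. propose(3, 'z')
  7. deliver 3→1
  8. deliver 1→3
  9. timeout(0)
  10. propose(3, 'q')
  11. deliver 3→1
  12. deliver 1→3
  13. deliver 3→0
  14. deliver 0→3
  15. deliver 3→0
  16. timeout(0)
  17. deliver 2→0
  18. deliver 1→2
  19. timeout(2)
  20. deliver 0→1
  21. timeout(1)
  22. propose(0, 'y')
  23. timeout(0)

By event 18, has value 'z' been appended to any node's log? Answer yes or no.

after 1 — timeout(3): n3:cand/b7/[-]
after 2 — deliver 3→2: n2:foll/b7/[-]
after 3 — deliver 2→3: ·
after 4 — deliver 3→0: n0:foll/b7/[-]
after 5 — deliver 0→3: n3:lead/b7/[-]
after 6 — propose(3,'z'): ·
after 7 — deliver 3→1: n1:foll/b7/[-]
after 8 — deliver 1→3: ·
after 9 — timeout(0): n0:cand/b8/[-]
after 10 — propose(3,'q'): ·
after 11 — deliver 3→1: n1:foll/b7/[z]
after 12 — deliver 1→3: ·
after 13 — deliver 3→0: ·
after 14 — deliver 0→3: n3:foll/b8/[-]
after 15 — deliver 3→0: ·
after 16 — timeout(0): n0:cand/b12/[-]
after 17 — deliver 2→0: ·
after 18 — deliver 1→2: ·

yes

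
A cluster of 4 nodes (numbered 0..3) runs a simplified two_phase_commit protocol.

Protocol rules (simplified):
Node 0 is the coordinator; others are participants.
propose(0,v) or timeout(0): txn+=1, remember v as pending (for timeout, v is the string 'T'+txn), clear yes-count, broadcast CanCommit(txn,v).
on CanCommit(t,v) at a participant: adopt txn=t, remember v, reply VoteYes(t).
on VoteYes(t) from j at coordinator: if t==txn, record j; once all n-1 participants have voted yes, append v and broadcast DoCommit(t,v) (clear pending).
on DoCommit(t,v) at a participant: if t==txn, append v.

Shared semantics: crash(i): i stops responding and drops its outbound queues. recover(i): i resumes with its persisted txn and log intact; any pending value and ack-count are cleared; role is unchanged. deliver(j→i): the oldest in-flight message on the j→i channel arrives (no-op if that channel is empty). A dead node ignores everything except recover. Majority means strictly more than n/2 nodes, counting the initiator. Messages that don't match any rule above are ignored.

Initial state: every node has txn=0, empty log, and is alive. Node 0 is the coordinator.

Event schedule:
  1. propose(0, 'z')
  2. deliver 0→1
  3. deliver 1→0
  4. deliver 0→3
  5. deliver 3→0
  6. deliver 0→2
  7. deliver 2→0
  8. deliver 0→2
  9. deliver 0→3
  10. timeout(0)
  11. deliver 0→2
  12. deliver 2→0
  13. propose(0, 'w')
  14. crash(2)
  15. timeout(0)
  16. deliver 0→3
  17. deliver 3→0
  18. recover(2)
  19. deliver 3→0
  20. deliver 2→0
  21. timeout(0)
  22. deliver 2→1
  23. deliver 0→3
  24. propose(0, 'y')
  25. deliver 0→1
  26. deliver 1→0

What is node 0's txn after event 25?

6

[1] propose(0,'z') → N0(coor t1 [-])
[2] deliver 0→1 → N1(part t1 [-])
[3] deliver 1→0 → ∅
[4] deliver 0→3 → N3(part t1 [-])
[5] deliver 3→0 → ∅
[6] deliver 0→2 → N2(part t1 [-])
[7] deliver 2→0 → N0(coor t1 [z])
[8] deliver 0→2 → N2(part t1 [z])
[9] deliver 0→3 → N3(part t1 [z])
[10] timeout(0) → N0(coor t2 [z])
[11] deliver 0→2 → N2(part t2 [z])
[12] deliver 2→0 → ∅
[13] propose(0,'w') → N0(coor t3 [z])
[14] crash(2) → N2(✗part t2 [z])
[15] timeout(0) → N0(coor t4 [z])
[16] deliver 0→3 → N3(part t2 [z])
[17] deliver 3→0 → ∅
[18] recover(2) → N2(part t2 [z])
[19] deliver 3→0 → ∅
[20] deliver 2→0 → ∅
[21] timeout(0) → N0(coor t5 [z])
[22] deliver 2→1 → ∅
[23] deliver 0→3 → N3(part t3 [z])
[24] propose(0,'y') → N0(coor t6 [z])
[25] deliver 0→1 → N1(part t1 [z])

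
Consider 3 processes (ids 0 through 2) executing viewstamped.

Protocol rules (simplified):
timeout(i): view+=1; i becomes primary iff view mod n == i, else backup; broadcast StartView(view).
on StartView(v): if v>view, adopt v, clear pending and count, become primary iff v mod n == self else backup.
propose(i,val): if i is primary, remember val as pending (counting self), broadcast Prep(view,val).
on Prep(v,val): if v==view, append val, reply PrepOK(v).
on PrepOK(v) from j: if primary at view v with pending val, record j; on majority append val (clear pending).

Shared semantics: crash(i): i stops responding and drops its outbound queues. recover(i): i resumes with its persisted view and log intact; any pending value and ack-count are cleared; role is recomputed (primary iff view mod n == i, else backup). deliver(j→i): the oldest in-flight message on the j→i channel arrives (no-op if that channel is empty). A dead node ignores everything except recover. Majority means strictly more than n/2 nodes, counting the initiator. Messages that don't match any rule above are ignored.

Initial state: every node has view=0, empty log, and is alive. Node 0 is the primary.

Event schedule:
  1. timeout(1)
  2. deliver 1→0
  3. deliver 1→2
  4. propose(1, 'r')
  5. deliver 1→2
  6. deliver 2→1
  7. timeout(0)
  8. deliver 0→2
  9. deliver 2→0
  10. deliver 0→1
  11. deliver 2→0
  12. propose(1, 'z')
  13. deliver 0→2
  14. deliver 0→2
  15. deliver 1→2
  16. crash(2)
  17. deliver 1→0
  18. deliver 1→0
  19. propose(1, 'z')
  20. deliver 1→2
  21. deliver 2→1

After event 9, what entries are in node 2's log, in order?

[1] timeout(1) → N1(prim v1 [-])
[2] deliver 1→0 → N0(back v1 [-])
[3] deliver 1→2 → N2(back v1 [-])
[4] propose(1,'r') → ∅
[5] deliver 1→2 → N2(back v1 [r])
[6] deliver 2→1 → N1(prim v1 [r])
[7] timeout(0) → N0(back v2 [-])
[8] deliver 0→2 → N2(prim v2 [r])
[9] deliver 2→0 → ∅

r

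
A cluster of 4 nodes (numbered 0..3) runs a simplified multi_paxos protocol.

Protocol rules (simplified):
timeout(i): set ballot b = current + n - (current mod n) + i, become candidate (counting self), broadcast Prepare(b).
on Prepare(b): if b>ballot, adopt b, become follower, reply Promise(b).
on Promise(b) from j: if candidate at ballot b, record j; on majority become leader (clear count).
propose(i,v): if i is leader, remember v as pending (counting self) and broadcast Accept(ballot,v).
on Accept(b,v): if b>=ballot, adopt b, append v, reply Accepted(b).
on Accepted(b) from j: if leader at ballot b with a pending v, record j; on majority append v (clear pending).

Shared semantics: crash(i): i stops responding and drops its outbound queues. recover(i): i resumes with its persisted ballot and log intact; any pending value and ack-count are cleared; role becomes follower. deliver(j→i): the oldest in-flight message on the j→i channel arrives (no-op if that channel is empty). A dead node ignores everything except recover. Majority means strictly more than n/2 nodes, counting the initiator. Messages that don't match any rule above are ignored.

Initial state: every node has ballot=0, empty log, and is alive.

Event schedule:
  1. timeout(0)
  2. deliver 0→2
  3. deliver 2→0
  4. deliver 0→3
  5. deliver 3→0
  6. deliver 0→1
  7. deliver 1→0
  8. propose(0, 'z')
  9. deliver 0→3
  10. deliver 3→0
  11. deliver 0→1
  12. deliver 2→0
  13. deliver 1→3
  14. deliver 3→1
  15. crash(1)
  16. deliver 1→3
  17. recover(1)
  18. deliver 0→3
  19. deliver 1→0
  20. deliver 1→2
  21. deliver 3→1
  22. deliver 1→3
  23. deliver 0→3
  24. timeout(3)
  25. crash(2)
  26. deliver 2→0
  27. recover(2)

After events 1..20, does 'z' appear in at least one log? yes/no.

step 1 timeout(0): 0={cand,b=4,log=-}
step 2 deliver 0→2: 2={foll,b=4,log=-}
step 3 deliver 2→0: —
step 4 deliver 0→3: 3={foll,b=4,log=-}
step 5 deliver 3→0: 0={lead,b=4,log=-}
step 6 deliver 0→1: 1={foll,b=4,log=-}
step 7 deliver 1→0: —
step 8 propose(0,'z'): —
step 9 deliver 0→3: 3={foll,b=4,log=z}
step 10 deliver 3→0: —
step 11 deliver 0→1: 1={foll,b=4,log=z}
step 12 deliver 2→0: —
step 13 deliver 1→3: —
step 14 deliver 3→1: —
step 15 crash(1): 1={✗foll,b=4,log=z}
step 16 deliver 1→3: —
step 17 recover(1): 1={foll,b=4,log=z}
step 18 deliver 0→3: —
step 19 deliver 1→0: —
step 20 deliver 1→2: —

yes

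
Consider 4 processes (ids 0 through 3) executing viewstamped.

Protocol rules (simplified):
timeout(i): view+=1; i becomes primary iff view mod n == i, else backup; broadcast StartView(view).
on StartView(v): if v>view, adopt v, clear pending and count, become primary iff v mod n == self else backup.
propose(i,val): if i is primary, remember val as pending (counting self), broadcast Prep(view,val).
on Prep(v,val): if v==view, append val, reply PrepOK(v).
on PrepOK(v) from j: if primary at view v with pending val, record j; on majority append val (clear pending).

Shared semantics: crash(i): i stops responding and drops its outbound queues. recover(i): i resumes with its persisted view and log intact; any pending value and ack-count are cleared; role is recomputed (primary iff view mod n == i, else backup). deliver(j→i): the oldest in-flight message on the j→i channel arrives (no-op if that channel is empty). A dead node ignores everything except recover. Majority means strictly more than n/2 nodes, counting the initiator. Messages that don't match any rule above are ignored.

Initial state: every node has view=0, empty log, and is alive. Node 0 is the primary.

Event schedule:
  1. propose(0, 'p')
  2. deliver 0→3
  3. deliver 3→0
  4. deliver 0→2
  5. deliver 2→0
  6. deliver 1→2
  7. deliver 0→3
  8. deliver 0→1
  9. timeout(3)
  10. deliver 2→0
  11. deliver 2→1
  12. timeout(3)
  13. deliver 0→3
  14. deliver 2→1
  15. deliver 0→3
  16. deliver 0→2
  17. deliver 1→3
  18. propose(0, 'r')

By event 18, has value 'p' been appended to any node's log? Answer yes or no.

1. propose(0,'p'):  nop
2. deliver 0→3:  <3:back v0 p>
3. deliver 3→0:  nop
4. deliver 0→2:  <2:back v0 p>
5. deliver 2→0:  <0:prim v0 p>
6. deliver 1→2:  nop
7. deliver 0→3:  nop
8. deliver 0→1:  <1:back v0 p>
9. timeout(3):  <3:back v1 p>
10. deliver 2→0:  nop
11. deliver 2→1:  nop
12. timeout(3):  <3:back v2 p>
13. deliver 0→3:  nop
14. deliver 2→1:  nop
15. deliver 0→3:  nop
16. deliver 0→2:  nop
17. deliver 1→3:  nop
18. propose(0,'r'):  nop

yes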